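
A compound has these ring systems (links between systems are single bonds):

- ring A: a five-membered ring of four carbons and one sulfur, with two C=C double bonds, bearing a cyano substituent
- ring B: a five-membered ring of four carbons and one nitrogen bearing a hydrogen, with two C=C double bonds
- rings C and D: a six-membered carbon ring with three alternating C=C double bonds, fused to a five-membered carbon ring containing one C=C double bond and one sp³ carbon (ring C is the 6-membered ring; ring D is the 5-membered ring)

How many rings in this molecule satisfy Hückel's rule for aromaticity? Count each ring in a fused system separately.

Ring A is planar and fully conjugated; 2 ring double bonds (4 π electrons) plus a heteroatom lone pair (2) give 6 π electrons. That satisfies 4n+2 with n=1, so ring A is aromatic (thiophene).
Ring B is fully conjugated (every ring atom contributes a p orbital); 2 ring double bonds (4 π electrons) plus a heteroatom lone pair (2) give 6 π electrons. 6 = 4(1)+2, so ring B is aromatic (pyrrole).
Ring C is planar and fully conjugated; 3 ring double bonds give 6 π electrons. 6 = 4(1)+2, so ring C is aromatic (benzene ring).
Ring D has one sp³ carbon, so it is not fully conjugated — not aromatic (cyclopentene ring).
Aromatic: A, B, C. Total: 3.

3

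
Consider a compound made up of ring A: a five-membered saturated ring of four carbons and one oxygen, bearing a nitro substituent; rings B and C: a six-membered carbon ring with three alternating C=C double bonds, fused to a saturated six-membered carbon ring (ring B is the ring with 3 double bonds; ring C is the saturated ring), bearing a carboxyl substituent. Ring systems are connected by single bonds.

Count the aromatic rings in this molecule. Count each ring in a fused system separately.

1

Ring A has only sp³ atoms, so it is not fully conjugated — not aromatic (tetrahydrofuran).
Ring B has a continuous p-orbital overlap around the ring; 3 ring double bonds give 6 π electrons. 6 = 4(1)+2, so ring B is aromatic (benzene ring).
Ring C has four sp³ carbons, so it is not fully conjugated — not aromatic (cyclohexane ring).
Aromatic: B. Total: 1.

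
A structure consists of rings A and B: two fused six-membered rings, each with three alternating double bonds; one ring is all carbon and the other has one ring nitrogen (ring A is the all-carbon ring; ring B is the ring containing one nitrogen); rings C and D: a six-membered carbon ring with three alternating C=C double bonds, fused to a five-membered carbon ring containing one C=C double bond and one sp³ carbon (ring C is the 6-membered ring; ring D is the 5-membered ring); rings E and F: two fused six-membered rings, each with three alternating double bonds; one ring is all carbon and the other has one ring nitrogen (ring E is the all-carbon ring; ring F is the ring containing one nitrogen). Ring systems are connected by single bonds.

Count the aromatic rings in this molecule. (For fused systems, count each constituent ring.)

Rings A and B form a fused bicyclic system (with one nitrogen) with 10 sp² atoms and 10 π electrons from ring double bonds. 10 = 4(2)+2, so the system is aromatic and both rings count as aromatic (quinoline).
Ring C is planar and fully conjugated; 3 ring double bonds give 6 π electrons. That satisfies 4n+2 with n=1, so ring C is aromatic (benzene ring).
Ring D has one sp³ carbon, so it is not fully conjugated — not aromatic (cyclopentene ring).
Rings E and F form a fused bicyclic system (with one nitrogen) with 10 sp² atoms and 10 π electrons from ring double bonds. 10 = 4(2)+2, so the system is aromatic and both rings count as aromatic (quinoline).
Aromatic: A, B, C, E, F. Total: 5.

5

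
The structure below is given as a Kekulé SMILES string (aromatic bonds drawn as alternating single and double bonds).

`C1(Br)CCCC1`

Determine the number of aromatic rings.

0

The SMILES encodes a five-membered saturated carbon ring.
The 5-membered ring has only sp³ atoms, so it is not fully conjugated — not aromatic (cyclopentane).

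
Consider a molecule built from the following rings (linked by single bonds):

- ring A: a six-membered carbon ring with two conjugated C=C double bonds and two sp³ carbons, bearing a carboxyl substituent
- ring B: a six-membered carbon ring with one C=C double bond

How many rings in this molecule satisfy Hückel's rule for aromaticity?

0

Ring A has two sp³ carbons, so it is not fully conjugated — not aromatic (1,3-cyclohexadiene).
Ring B has four sp³ carbons, so it is not fully conjugated — not aromatic (cyclohexene).
No ring is aromatic. Total: 0.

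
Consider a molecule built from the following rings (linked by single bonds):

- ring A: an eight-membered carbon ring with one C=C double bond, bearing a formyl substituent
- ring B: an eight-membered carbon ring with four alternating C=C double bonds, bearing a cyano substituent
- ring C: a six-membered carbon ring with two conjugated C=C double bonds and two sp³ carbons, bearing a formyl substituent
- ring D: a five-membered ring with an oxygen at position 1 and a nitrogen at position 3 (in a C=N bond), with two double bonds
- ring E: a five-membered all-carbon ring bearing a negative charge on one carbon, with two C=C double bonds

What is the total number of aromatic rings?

Ring A has six sp³ carbons, so it is not fully conjugated — not aromatic (cyclooctene).
Ring B has only sp² ring atoms; a planar conformation would have a fully conjugated π system of 8 electrons. But 8 = 4(2), which is 4n not 4n+2, so ring B is not aromatic (cyclooctatetraene) — cyclooctatetraene distorts into a non-planar tub to avoid antiaromaticity.
Ring C has two sp³ carbons, so it is not fully conjugated — not aromatic (1,3-cyclohexadiene).
Ring D is planar and fully conjugated; 2 ring double bonds (4 π electrons) plus a heteroatom lone pair (2) give 6 π electrons. That satisfies 4n+2 with n=1, so ring D is aromatic (oxazole).
Ring E has a continuous p-orbital overlap around the ring; 2 ring double bonds (4 π electrons) plus the carbanion lone pair (2) give 6 π electrons. That satisfies 4n+2 with n=1, so ring E is aromatic (cyclopentadienyl anion).
Aromatic: D, E. Total: 2.

2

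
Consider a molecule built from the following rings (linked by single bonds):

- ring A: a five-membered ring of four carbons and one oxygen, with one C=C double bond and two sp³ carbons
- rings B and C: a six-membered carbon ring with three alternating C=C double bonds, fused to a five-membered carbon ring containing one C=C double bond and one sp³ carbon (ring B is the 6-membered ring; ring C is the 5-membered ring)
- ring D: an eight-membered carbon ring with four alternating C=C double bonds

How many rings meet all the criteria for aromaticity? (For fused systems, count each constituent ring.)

Ring A has two sp³ carbons, so it is not fully conjugated — not aromatic (2,3-dihydrofuran).
Ring B is fully conjugated (every ring atom contributes a p orbital); 3 ring double bonds give 6 π electrons. Since 6 = 4n+2 (n=1), ring B is aromatic (benzene ring).
Ring C has one sp³ carbon, so it is not fully conjugated — not aromatic (cyclopentene ring).
Ring D has only sp² ring atoms; a planar conformation would have a fully conjugated π system of 8 electrons. But 8 = 4(2), which is 4n not 4n+2, so ring D is not aromatic (cyclooctatetraene) — cyclooctatetraene distorts into a non-planar tub to avoid antiaromaticity.
Aromatic: B. Total: 1.

1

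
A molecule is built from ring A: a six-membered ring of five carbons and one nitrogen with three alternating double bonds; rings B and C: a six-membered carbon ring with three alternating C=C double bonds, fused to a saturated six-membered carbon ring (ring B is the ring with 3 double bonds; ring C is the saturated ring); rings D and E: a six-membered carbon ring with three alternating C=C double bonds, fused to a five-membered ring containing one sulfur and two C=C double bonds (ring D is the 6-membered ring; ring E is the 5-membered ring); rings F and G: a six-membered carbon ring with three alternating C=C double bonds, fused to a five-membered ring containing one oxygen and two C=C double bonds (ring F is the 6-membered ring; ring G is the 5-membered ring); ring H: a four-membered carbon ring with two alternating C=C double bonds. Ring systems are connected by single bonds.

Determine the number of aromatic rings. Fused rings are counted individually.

6

Ring A has a continuous p-orbital overlap around the ring; 3 ring double bonds give 6 π electrons. Since 6 = 4n+2 (n=1), ring A is aromatic (pyridine).
Ring B has a continuous p-orbital overlap around the ring; 3 ring double bonds give 6 π electrons. That satisfies 4n+2 with n=1, so ring B is aromatic (benzene ring).
Ring C has four sp³ carbons, so it is not fully conjugated — not aromatic (cyclohexane ring).
Rings D and E form a fused bicyclic system (with one sulfur) with 9 sp² atoms and 10 π electrons from ring double bonds plus a heteroatom lone pair. 10 = 4(2)+2, so the system is aromatic and both rings count as aromatic (benzothiophene).
Rings F and G form a fused bicyclic system (with one oxygen) with 9 sp² atoms and 10 π electrons from ring double bonds plus a heteroatom lone pair. 10 = 4(2)+2, so the system is aromatic and both rings count as aromatic (benzofuran).
Ring H has only sp² ring atoms; a planar conformation would have a fully conjugated π system of 4 electrons. But 4 = 4(1), which is 4n not 4n+2, so ring H is not aromatic (cyclobutadiene) — cyclobutadiene is antiaromatic and distorts to a rectangle.
Aromatic: A, B, D, E, F, G. Total: 6.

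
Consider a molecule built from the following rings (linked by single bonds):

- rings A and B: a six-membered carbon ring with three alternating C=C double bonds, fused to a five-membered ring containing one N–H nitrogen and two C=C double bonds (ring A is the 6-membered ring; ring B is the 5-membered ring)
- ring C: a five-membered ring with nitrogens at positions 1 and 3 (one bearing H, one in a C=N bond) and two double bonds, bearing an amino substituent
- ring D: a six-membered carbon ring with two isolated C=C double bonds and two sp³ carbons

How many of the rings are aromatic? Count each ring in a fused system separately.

3

Rings A and B form a fused bicyclic system (with one N–H) with 9 sp² atoms and 10 π electrons from ring double bonds plus a heteroatom lone pair. 10 = 4(2)+2, so the system is aromatic and both rings count as aromatic (indole).
Ring C is planar and fully conjugated; 2 ring double bonds (4 π electrons) plus a heteroatom lone pair (2) give 6 π electrons. 6 = 4(1)+2, so ring C is aromatic (imidazole).
Ring D has two sp³ carbons, so it is not fully conjugated — not aromatic (1,4-cyclohexadiene).
Aromatic: A, B, C. Total: 3.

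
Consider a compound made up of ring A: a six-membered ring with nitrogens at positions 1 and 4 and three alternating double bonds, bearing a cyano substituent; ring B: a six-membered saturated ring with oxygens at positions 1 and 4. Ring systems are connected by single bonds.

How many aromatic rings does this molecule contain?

1

Ring A is planar and fully conjugated; 3 ring double bonds give 6 π electrons. Since 6 = 4n+2 (n=1), ring A is aromatic (pyrazine).
Ring B has only sp³ atoms, so it is not fully conjugated — not aromatic (1,4-dioxane).
Aromatic: A. Total: 1.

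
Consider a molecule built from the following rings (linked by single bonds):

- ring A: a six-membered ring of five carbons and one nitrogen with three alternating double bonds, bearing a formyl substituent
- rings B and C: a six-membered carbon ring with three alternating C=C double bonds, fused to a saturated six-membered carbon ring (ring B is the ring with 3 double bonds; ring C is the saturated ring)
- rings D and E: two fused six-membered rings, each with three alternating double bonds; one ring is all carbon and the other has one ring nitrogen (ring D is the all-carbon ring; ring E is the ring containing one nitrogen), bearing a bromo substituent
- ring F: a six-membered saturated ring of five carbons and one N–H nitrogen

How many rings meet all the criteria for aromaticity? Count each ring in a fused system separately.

4

Ring A is planar and fully conjugated; 3 ring double bonds give 6 π electrons. That satisfies 4n+2 with n=1, so ring A is aromatic (pyridine).
Ring B is fully conjugated (every ring atom contributes a p orbital); 3 ring double bonds give 6 π electrons. That satisfies 4n+2 with n=1, so ring B is aromatic (benzene ring).
Ring C has four sp³ carbons, so it is not fully conjugated — not aromatic (cyclohexane ring).
Rings D and E form a fused bicyclic system (with one nitrogen) with 10 sp² atoms and 10 π electrons from ring double bonds. 10 = 4(2)+2, so the system is aromatic and both rings count as aromatic (quinoline).
Ring F has only sp³ atoms, so it is not fully conjugated — not aromatic (piperidine).
Aromatic: A, B, D, E. Total: 4.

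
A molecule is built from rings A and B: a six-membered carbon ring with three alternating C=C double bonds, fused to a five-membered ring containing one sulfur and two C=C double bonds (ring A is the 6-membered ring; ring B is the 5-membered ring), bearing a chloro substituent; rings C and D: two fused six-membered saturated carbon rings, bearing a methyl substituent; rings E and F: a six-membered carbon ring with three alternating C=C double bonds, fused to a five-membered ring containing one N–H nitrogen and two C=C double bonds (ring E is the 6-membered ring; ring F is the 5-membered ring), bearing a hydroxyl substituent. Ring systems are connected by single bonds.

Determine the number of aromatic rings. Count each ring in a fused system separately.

4

Rings A and B form a fused bicyclic system (with one sulfur) with 9 sp² atoms and 10 π electrons from ring double bonds plus a heteroatom lone pair. 10 = 4(2)+2, so the system is aromatic and both rings count as aromatic (benzothiophene).
Ring C has only sp³ atoms, so it is not fully conjugated — not aromatic (cyclohexane ring).
Ring D has only sp³ atoms, so it is not fully conjugated — not aromatic (cyclohexane ring).
Rings E and F form a fused bicyclic system (with one N–H) with 9 sp² atoms and 10 π electrons from ring double bonds plus a heteroatom lone pair. 10 = 4(2)+2, so the system is aromatic and both rings count as aromatic (indole).
Aromatic: A, B, E, F. Total: 4.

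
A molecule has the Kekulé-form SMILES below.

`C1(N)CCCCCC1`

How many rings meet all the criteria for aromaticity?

0

The SMILES encodes a seven-membered saturated carbon ring.
The 7-membered ring has only sp³ atoms, so it is not fully conjugated — not aromatic (cycloheptane).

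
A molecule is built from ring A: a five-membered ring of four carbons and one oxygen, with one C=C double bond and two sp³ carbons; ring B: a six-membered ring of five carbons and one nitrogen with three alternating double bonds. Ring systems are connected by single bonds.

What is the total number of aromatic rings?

Ring A has two sp³ carbons, so it is not fully conjugated — not aromatic (2,3-dihydrofuran).
Ring B has a continuous p-orbital overlap around the ring; 3 ring double bonds give 6 π electrons. That satisfies 4n+2 with n=1, so ring B is aromatic (pyridine).
Aromatic: B. Total: 1.

1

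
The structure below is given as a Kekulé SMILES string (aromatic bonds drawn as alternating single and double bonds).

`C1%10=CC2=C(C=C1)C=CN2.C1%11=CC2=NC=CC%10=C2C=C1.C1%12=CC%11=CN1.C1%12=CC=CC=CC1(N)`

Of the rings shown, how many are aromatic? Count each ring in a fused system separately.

The SMILES encodes a six-membered carbon ring with three alternating C=C double bonds, fused to a five-membered ring containing one N–H nitrogen and two C=C double bonds; two fused six-membered rings, each with three alternating double bonds; one ring is all carbon and the other has one ring nitrogen; a five-membered ring of four carbons and one nitrogen bearing a hydrogen, with two C=C double bonds; a seven-membered carbon ring with three C=C double bonds and one sp³ carbon.
The fused 6/5-membered bicyclic (with one N–H) is a single π system with 9 sp² atoms and 10 π electrons from ring double bonds plus a heteroatom lone pair. 10 = 4(2)+2, so the system is aromatic and both rings count as aromatic (indole).
The fused 6/6-membered bicyclic (with one nitrogen) is a single π system with 10 sp² atoms and 10 π electrons from ring double bonds. 10 = 4(2)+2, so the system is aromatic and both rings count as aromatic (quinoline).
The 5-membered ring with one N–H has a continuous p-orbital overlap around the ring; 2 ring double bonds (4 π electrons) plus a heteroatom lone pair (2) give 6 π electrons. Since 6 = 4n+2 (n=1), it is aromatic (pyrrole).
The 7-membered ring has one sp³ carbon, so it is not fully conjugated — not aromatic (cycloheptatriene).
5 of the 6 rings are aromatic. Total: 5.

5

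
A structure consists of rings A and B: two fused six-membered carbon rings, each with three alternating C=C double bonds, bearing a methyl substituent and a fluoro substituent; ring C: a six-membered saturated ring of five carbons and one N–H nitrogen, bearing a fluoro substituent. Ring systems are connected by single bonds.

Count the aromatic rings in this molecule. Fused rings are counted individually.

Rings A and B form a fused bicyclic system with 10 sp² atoms and 10 π electrons from ring double bonds. 10 = 4(2)+2, so the system is aromatic and both rings count as aromatic (naphthalene).
Ring C has only sp³ atoms, so it is not fully conjugated — not aromatic (piperidine).
Aromatic: A, B. Total: 2.

2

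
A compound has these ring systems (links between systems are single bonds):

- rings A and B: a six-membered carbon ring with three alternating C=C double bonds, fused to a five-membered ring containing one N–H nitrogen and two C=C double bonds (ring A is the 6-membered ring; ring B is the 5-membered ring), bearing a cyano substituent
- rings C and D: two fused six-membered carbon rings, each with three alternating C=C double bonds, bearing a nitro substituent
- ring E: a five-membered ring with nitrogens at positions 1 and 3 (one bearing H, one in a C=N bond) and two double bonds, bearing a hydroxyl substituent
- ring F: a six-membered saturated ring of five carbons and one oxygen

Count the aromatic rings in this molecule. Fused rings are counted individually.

Rings A and B form a fused bicyclic system (with one N–H) with 9 sp² atoms and 10 π electrons from ring double bonds plus a heteroatom lone pair. 10 = 4(2)+2, so the system is aromatic and both rings count as aromatic (indole).
Rings C and D form a fused bicyclic system with 10 sp² atoms and 10 π electrons from ring double bonds. 10 = 4(2)+2, so the system is aromatic and both rings count as aromatic (naphthalene).
Ring E is fully conjugated (every ring atom contributes a p orbital); 2 ring double bonds (4 π electrons) plus a heteroatom lone pair (2) give 6 π electrons. That satisfies 4n+2 with n=1, so ring E is aromatic (imidazole).
Ring F has only sp³ atoms, so it is not fully conjugated — not aromatic (tetrahydropyran).
Aromatic: A, B, C, D, E. Total: 5.

5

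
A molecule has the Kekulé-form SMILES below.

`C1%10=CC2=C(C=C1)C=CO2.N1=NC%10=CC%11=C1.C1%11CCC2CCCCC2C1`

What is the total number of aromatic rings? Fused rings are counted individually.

3

The SMILES encodes a six-membered carbon ring with three alternating C=C double bonds, fused to a five-membered ring containing one oxygen and two C=C double bonds; a six-membered ring with two adjacent nitrogens and three alternating double bonds; two fused six-membered saturated carbon rings.
The fused 6/5-membered bicyclic (with one oxygen) is a single π system with 9 sp² atoms and 10 π electrons from ring double bonds plus a heteroatom lone pair. 10 = 4(2)+2, so the system is aromatic and both rings count as aromatic (benzofuran).
The 6-membered ring with two nitrogens (1,2) has a continuous p-orbital overlap around the ring; 3 ring double bonds give 6 π electrons. 6 = 4(1)+2, so it is aromatic (pyridazine).
The 6-membered ring has only sp³ atoms, so it is not fully conjugated — not aromatic (cyclohexane ring).
The second 6-membered ring has only sp³ atoms, so it is not fully conjugated — not aromatic (cyclohexane ring).
3 of the 5 rings are aromatic. Total: 3.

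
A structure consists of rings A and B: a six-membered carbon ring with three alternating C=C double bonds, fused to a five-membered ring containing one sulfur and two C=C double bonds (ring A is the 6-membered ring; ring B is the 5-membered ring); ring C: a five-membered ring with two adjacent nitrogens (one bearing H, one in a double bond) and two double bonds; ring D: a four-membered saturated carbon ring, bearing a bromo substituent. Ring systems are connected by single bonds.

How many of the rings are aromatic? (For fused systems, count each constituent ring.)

Rings A and B form a fused bicyclic system (with one sulfur) with 9 sp² atoms and 10 π electrons from ring double bonds plus a heteroatom lone pair. 10 = 4(2)+2, so the system is aromatic and both rings count as aromatic (benzothiophene).
Ring C is fully conjugated (every ring atom contributes a p orbital); 2 ring double bonds (4 π electrons) plus a heteroatom lone pair (2) give 6 π electrons. 6 = 4(1)+2, so ring C is aromatic (pyrazole).
Ring D has only sp³ atoms, so it is not fully conjugated — not aromatic (cyclobutane).
Aromatic: A, B, C. Total: 3.

3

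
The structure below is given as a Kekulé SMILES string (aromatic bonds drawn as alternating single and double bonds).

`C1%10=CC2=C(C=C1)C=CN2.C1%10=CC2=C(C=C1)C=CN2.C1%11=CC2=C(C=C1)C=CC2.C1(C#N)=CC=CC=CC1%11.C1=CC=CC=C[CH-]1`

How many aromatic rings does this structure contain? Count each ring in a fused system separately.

5

The SMILES encodes a six-membered carbon ring with three alternating C=C double bonds, fused to a five-membered ring containing one N–H nitrogen and two C=C double bonds; a six-membered carbon ring with three alternating C=C double bonds, fused to a five-membered ring containing one N–H nitrogen and two C=C double bonds; a six-membered carbon ring with three alternating C=C double bonds, fused to a five-membered carbon ring containing one C=C double bond and one sp³ carbon; a seven-membered carbon ring with three C=C double bonds and one sp³ carbon; a seven-membered all-carbon ring bearing a negative charge on one carbon, with three C=C double bonds.
The fused 6/5-membered bicyclic (with one N–H) is a single π system with 9 sp² atoms and 10 π electrons from ring double bonds plus a heteroatom lone pair. 10 = 4(2)+2, so the system is aromatic and both rings count as aromatic (indole).
The fused 6/5-membered bicyclic (with one N–H) is a single π system with 9 sp² atoms and 10 π electrons from ring double bonds plus a heteroatom lone pair. 10 = 4(2)+2, so the system is aromatic and both rings count as aromatic (indole).
The 6-membered ring is fully conjugated (every ring atom contributes a p orbital); 3 ring double bonds give 6 π electrons. That satisfies 4n+2 with n=1, so it is aromatic (benzene ring).
The 5-membered ring has one sp³ carbon, so it is not fully conjugated — not aromatic (cyclopentene ring).
The 7-membered ring has one sp³ carbon, so it is not fully conjugated — not aromatic (cycloheptatriene).
The second 7-membered ring has only sp² ring atoms; a planar conformation would have a fully conjugated π system of 8 electrons. But 8 = 4(2), which is 4n not 4n+2, so it is not aromatic (cycloheptatrienyl anion).
5 of the 8 rings are aromatic. Total: 5.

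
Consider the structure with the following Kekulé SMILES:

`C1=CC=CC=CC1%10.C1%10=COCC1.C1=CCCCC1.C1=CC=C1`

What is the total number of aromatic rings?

The SMILES encodes a seven-membered carbon ring with three C=C double bonds and one sp³ carbon; a five-membered ring of four carbons and one oxygen, with one C=C double bond and two sp³ carbons; a six-membered carbon ring with one C=C double bond; a four-membered carbon ring with two alternating C=C double bonds.
The 7-membered ring has one sp³ carbon, so it is not fully conjugated — not aromatic (cycloheptatriene).
The 5-membered ring with one oxygen has two sp³ carbons, so it is not fully conjugated — not aromatic (2,3-dihydrofuran).
The 6-membered ring has four sp³ carbons, so it is not fully conjugated — not aromatic (cyclohexene).
The 4-membered ring has only sp² ring atoms; a planar conformation would have a fully conjugated π system of 4 electrons. But 4 = 4(1), which is 4n not 4n+2, so it is not aromatic (cyclobutadiene) — cyclobutadiene is antiaromatic and distorts to a rectangle.
None of the rings are aromatic. Total: 0.

0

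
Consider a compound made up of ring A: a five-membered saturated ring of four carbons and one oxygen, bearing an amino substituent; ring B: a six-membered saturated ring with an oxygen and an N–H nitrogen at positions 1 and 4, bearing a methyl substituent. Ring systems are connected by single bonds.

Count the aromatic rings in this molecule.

0

Ring A has only sp³ atoms, so it is not fully conjugated — not aromatic (tetrahydrofuran).
Ring B has only sp³ atoms, so it is not fully conjugated — not aromatic (morpholine).
No ring is aromatic. Total: 0.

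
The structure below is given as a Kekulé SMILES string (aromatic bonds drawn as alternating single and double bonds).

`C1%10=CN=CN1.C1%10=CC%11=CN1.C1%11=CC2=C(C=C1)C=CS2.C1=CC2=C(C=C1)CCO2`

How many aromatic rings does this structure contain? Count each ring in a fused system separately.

5

The SMILES encodes a five-membered ring with nitrogens at positions 1 and 3 (one bearing H, one in a C=N bond) and two double bonds; a five-membered ring of four carbons and one nitrogen bearing a hydrogen, with two C=C double bonds; a six-membered carbon ring with three alternating C=C double bonds, fused to a five-membered ring containing one sulfur and two C=C double bonds; a six-membered carbon ring with three alternating C=C double bonds, fused to a five-membered ring containing one oxygen and two sp³ carbons.
The 5-membered ring with two nitrogens (one N–H, one =N–) is fully conjugated (every ring atom contributes a p orbital); 2 ring double bonds (4 π electrons) plus a heteroatom lone pair (2) give 6 π electrons. Since 6 = 4n+2 (n=1), it is aromatic (imidazole).
The 5-membered ring with one N–H is fully conjugated (every ring atom contributes a p orbital); 2 ring double bonds (4 π electrons) plus a heteroatom lone pair (2) give 6 π electrons. That satisfies 4n+2 with n=1, so it is aromatic (pyrrole).
The fused 6/5-membered bicyclic (with one sulfur) is a single π system with 9 sp² atoms and 10 π electrons from ring double bonds plus a heteroatom lone pair. 10 = 4(2)+2, so the system is aromatic and both rings count as aromatic (benzothiophene).
The 6-membered ring is fully conjugated (every ring atom contributes a p orbital); 3 ring double bonds give 6 π electrons. 6 = 4(1)+2, so it is aromatic (benzene ring).
The 5-membered ring with one oxygen has two sp³ carbons, so it is not fully conjugated — not aromatic (oxolane ring).
5 of the 6 rings are aromatic. Total: 5.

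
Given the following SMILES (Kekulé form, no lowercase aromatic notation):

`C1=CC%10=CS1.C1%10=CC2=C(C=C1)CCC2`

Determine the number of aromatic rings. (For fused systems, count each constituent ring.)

The SMILES encodes a five-membered ring of four carbons and one sulfur, with two C=C double bonds; a six-membered carbon ring with three alternating C=C double bonds, fused to a saturated five-membered carbon ring.
The 5-membered ring with one sulfur is fully conjugated (every ring atom contributes a p orbital); 2 ring double bonds (4 π electrons) plus a heteroatom lone pair (2) give 6 π electrons. 6 = 4(1)+2, so it is aromatic (thiophene).
The 6-membered ring is planar and fully conjugated; 3 ring double bonds give 6 π electrons. That satisfies 4n+2 with n=1, so it is aromatic (benzene ring).
The 5-membered ring has three sp³ carbons, so it is not fully conjugated — not aromatic (cyclopentane ring).
2 of the 3 rings are aromatic. Total: 2.

2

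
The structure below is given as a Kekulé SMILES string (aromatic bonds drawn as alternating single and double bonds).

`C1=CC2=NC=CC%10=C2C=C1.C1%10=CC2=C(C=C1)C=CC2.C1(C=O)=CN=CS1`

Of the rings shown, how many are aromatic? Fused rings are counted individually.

4

The SMILES encodes two fused six-membered rings, each with three alternating double bonds; one ring is all carbon and the other has one ring nitrogen; a six-membered carbon ring with three alternating C=C double bonds, fused to a five-membered carbon ring containing one C=C double bond and one sp³ carbon; a five-membered ring with a sulfur at position 1 and a nitrogen at position 3 (in a C=N bond), with two double bonds.
The fused 6/6-membered bicyclic (with one nitrogen) is a single π system with 10 sp² atoms and 10 π electrons from ring double bonds. 10 = 4(2)+2, so the system is aromatic and both rings count as aromatic (quinoline).
The 6-membered ring is planar and fully conjugated; 3 ring double bonds give 6 π electrons. 6 = 4(1)+2, so it is aromatic (benzene ring).
The 5-membered ring has one sp³ carbon, so it is not fully conjugated — not aromatic (cyclopentene ring).
The 5-membered ring with one sulfur and one =N– has a continuous p-orbital overlap around the ring; 2 ring double bonds (4 π electrons) plus a heteroatom lone pair (2) give 6 π electrons. 6 = 4(1)+2, so it is aromatic (thiazole).
4 of the 5 rings are aromatic. Total: 4.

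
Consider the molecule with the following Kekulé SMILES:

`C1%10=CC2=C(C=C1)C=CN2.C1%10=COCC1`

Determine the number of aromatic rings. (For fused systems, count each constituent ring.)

2

The SMILES encodes a six-membered carbon ring with three alternating C=C double bonds, fused to a five-membered ring containing one N–H nitrogen and two C=C double bonds; a five-membered ring of four carbons and one oxygen, with one C=C double bond and two sp³ carbons.
The fused 6/5-membered bicyclic (with one N–H) is a single π system with 9 sp² atoms and 10 π electrons from ring double bonds plus a heteroatom lone pair. 10 = 4(2)+2, so the system is aromatic and both rings count as aromatic (indole).
The 5-membered ring with one oxygen has two sp³ carbons, so it is not fully conjugated — not aromatic (2,3-dihydrofuran).
2 of the 3 rings are aromatic. Total: 2.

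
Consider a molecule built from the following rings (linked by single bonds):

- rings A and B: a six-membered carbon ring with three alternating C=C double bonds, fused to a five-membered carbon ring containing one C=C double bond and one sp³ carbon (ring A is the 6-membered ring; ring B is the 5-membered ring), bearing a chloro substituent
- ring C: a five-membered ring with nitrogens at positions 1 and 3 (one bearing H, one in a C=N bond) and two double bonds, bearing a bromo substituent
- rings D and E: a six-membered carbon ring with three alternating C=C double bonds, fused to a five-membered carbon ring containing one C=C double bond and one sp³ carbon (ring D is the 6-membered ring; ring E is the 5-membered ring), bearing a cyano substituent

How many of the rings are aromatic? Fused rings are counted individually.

Ring A has a continuous p-orbital overlap around the ring; 3 ring double bonds give 6 π electrons. That satisfies 4n+2 with n=1, so ring A is aromatic (benzene ring).
Ring B has one sp³ carbon, so it is not fully conjugated — not aromatic (cyclopentene ring).
Ring C is planar and fully conjugated; 2 ring double bonds (4 π electrons) plus a heteroatom lone pair (2) give 6 π electrons. That satisfies 4n+2 with n=1, so ring C is aromatic (imidazole).
Ring D is planar and fully conjugated; 3 ring double bonds give 6 π electrons. Since 6 = 4n+2 (n=1), ring D is aromatic (benzene ring).
Ring E has one sp³ carbon, so it is not fully conjugated — not aromatic (cyclopentene ring).
Aromatic: A, C, D. Total: 3.

3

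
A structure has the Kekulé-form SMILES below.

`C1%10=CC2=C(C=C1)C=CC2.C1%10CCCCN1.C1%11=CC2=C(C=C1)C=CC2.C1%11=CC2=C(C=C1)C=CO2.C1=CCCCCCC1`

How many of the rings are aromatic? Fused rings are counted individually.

The SMILES encodes a six-membered carbon ring with three alternating C=C double bonds, fused to a five-membered carbon ring containing one C=C double bond and one sp³ carbon; a six-membered saturated ring of five carbons and one N–H nitrogen; a six-membered carbon ring with three alternating C=C double bonds, fused to a five-membered carbon ring containing one C=C double bond and one sp³ carbon; a six-membered carbon ring with three alternating C=C double bonds, fused to a five-membered ring containing one oxygen and two C=C double bonds; an eight-membered carbon ring with one C=C double bond.
The 6-membered ring is planar and fully conjugated; 3 ring double bonds give 6 π electrons. 6 = 4(1)+2, so it is aromatic (benzene ring).
The 5-membered ring has one sp³ carbon, so it is not fully conjugated — not aromatic (cyclopentene ring).
The 6-membered ring with one N–H has only sp³ atoms, so it is not fully conjugated — not aromatic (piperidine).
The second 6-membered ring is fully conjugated (every ring atom contributes a p orbital); 3 ring double bonds give 6 π electrons. Since 6 = 4n+2 (n=1), it is aromatic (benzene ring).
The second 5-membered ring has one sp³ carbon, so it is not fully conjugated — not aromatic (cyclopentene ring).
The fused 6/5-membered bicyclic (with one oxygen) is a single π system with 9 sp² atoms and 10 π electrons from ring double bonds plus a heteroatom lone pair. 10 = 4(2)+2, so the system is aromatic and both rings count as aromatic (benzofuran).
The 8-membered ring has six sp³ carbons, so it is not fully conjugated — not aromatic (cyclooctene).
4 of the 8 rings are aromatic. Total: 4.

4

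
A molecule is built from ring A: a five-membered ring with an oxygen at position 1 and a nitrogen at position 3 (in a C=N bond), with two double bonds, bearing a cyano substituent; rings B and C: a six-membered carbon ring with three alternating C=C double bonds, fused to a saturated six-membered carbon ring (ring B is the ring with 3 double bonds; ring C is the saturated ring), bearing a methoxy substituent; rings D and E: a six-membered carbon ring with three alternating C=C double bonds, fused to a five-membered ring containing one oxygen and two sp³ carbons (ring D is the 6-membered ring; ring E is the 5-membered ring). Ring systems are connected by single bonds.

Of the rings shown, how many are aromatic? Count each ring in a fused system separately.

Ring A has a continuous p-orbital overlap around the ring; 2 ring double bonds (4 π electrons) plus a heteroatom lone pair (2) give 6 π electrons. Since 6 = 4n+2 (n=1), ring A is aromatic (oxazole).
Ring B has a continuous p-orbital overlap around the ring; 3 ring double bonds give 6 π electrons. 6 = 4(1)+2, so ring B is aromatic (benzene ring).
Ring C has four sp³ carbons, so it is not fully conjugated — not aromatic (cyclohexane ring).
Ring D is fully conjugated (every ring atom contributes a p orbital); 3 ring double bonds give 6 π electrons. 6 = 4(1)+2, so ring D is aromatic (benzene ring).
Ring E has two sp³ carbons, so it is not fully conjugated — not aromatic (oxolane ring).
Aromatic: A, B, D. Total: 3.

3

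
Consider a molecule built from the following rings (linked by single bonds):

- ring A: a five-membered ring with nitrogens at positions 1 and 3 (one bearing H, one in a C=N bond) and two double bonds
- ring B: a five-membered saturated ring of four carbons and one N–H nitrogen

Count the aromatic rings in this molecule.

1

Ring A is fully conjugated (every ring atom contributes a p orbital); 2 ring double bonds (4 π electrons) plus a heteroatom lone pair (2) give 6 π electrons. Since 6 = 4n+2 (n=1), ring A is aromatic (imidazole).
Ring B has only sp³ atoms, so it is not fully conjugated — not aromatic (pyrrolidine).
Aromatic: A. Total: 1.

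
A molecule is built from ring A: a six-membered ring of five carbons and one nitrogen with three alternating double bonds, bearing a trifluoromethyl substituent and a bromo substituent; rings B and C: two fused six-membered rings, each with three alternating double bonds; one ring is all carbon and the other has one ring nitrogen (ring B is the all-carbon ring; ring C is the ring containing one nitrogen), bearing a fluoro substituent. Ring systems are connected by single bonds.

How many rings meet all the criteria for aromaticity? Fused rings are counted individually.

Ring A has a continuous p-orbital overlap around the ring; 3 ring double bonds give 6 π electrons. That satisfies 4n+2 with n=1, so ring A is aromatic (pyridine).
Rings B and C form a fused bicyclic system (with one nitrogen) with 10 sp² atoms and 10 π electrons from ring double bonds. 10 = 4(2)+2, so the system is aromatic and both rings count as aromatic (quinoline).
Aromatic: A, B, C. Total: 3.

3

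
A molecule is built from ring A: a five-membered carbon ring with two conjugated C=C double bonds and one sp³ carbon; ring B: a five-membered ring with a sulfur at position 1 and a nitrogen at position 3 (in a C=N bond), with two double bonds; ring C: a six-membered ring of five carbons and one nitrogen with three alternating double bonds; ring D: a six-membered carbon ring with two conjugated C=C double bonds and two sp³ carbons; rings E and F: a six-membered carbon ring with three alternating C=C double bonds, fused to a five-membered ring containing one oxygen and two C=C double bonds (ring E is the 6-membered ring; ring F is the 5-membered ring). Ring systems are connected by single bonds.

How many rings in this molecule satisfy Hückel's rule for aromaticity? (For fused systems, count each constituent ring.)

Ring A has one sp³ carbon, so it is not fully conjugated — not aromatic (cyclopentadiene).
Ring B has a continuous p-orbital overlap around the ring; 2 ring double bonds (4 π electrons) plus a heteroatom lone pair (2) give 6 π electrons. 6 = 4(1)+2, so ring B is aromatic (thiazole).
Ring C is fully conjugated (every ring atom contributes a p orbital); 3 ring double bonds give 6 π electrons. 6 = 4(1)+2, so ring C is aromatic (pyridine).
Ring D has two sp³ carbons, so it is not fully conjugated — not aromatic (1,3-cyclohexadiene).
Rings E and F form a fused bicyclic system (with one oxygen) with 9 sp² atoms and 10 π electrons from ring double bonds plus a heteroatom lone pair. 10 = 4(2)+2, so the system is aromatic and both rings count as aromatic (benzofuran).
Aromatic: B, C, E, F. Total: 4.

4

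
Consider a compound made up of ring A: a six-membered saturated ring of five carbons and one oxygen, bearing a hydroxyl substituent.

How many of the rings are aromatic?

Ring A has only sp³ atoms, so it is not fully conjugated — not aromatic (tetrahydropyran).

0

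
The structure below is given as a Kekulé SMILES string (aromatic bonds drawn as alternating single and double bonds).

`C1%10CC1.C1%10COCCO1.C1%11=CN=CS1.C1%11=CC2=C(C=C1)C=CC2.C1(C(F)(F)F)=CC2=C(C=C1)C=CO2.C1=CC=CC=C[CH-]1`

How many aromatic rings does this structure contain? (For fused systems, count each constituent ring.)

The SMILES encodes a three-membered saturated carbon ring; a six-membered saturated ring with oxygens at positions 1 and 4; a five-membered ring with a sulfur at position 1 and a nitrogen at position 3 (in a C=N bond), with two double bonds; a six-membered carbon ring with three alternating C=C double bonds, fused to a five-membered carbon ring containing one C=C double bond and one sp³ carbon; a six-membered carbon ring with three alternating C=C double bonds, fused to a five-membered ring containing one oxygen and two C=C double bonds; a seven-membered all-carbon ring bearing a negative charge on one carbon, with three C=C double bonds.
The 3-membered ring has only sp³ atoms, so it is not fully conjugated — not aromatic (cyclopropane).
The 6-membered ring with two oxygens (1,4) has only sp³ atoms, so it is not fully conjugated — not aromatic (1,4-dioxane).
The 5-membered ring with one sulfur and one =N– is fully conjugated (every ring atom contributes a p orbital); 2 ring double bonds (4 π electrons) plus a heteroatom lone pair (2) give 6 π electrons. That satisfies 4n+2 with n=1, so it is aromatic (thiazole).
The 6-membered ring is fully conjugated (every ring atom contributes a p orbital); 3 ring double bonds give 6 π electrons. 6 = 4(1)+2, so it is aromatic (benzene ring).
The 5-membered ring has one sp³ carbon, so it is not fully conjugated — not aromatic (cyclopentene ring).
The fused 6/5-membered bicyclic (with one oxygen) is a single π system with 9 sp² atoms and 10 π electrons from ring double bonds plus a heteroatom lone pair. 10 = 4(2)+2, so the system is aromatic and both rings count as aromatic (benzofuran).
The 7-membered ring has only sp² ring atoms; a planar conformation would have a fully conjugated π system of 8 electrons. But 8 = 4(2), which is 4n not 4n+2, so it is not aromatic (cycloheptatrienyl anion).
4 of the 8 rings are aromatic. Total: 4.

4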